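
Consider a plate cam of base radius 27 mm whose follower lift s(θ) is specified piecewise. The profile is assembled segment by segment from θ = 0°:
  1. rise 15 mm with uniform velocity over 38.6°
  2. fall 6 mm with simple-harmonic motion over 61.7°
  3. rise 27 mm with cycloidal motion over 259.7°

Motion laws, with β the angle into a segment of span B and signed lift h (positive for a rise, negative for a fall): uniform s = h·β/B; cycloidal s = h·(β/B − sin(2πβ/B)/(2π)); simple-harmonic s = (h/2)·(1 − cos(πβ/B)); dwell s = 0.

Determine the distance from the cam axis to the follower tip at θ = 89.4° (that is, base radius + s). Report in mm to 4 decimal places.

seg 1 [0°–38.6°] uniform, h=15: full span → s += 15 → s = 15.0000
seg 2 [38.6°–100.3°] simple-harmonic, h=-6: θ=89.4° here. β=50.8, B=61.7. -6/2·(1 − cos(π·0.8233)) = -5.5497 → s = 9.4503
radial distance = base radius + s = 27 + 9.4503 = 36.4503

36.4503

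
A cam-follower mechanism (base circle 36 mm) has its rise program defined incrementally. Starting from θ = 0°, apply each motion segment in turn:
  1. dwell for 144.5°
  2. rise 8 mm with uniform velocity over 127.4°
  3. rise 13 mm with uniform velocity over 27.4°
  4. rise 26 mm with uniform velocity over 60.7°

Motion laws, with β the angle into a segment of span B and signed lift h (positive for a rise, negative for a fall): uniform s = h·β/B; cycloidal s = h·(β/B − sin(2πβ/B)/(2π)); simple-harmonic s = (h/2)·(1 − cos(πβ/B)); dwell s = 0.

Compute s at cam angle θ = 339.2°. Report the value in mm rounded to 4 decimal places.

seg 1 [0°–144.5°] dwell: s stays 0.0000
seg 2 [144.5°–271.9°] uniform, h=8: full span → s += 8 → s = 8.0000
seg 3 [271.9°–299.3°] uniform, h=13: full span → s += 13 → s = 21.0000
seg 4 [299.3°–360°] uniform, h=26: θ=339.2° here. β=39.9, B=60.7. 26·39.9/60.7 = 17.0906 → s = 38.0906

38.0906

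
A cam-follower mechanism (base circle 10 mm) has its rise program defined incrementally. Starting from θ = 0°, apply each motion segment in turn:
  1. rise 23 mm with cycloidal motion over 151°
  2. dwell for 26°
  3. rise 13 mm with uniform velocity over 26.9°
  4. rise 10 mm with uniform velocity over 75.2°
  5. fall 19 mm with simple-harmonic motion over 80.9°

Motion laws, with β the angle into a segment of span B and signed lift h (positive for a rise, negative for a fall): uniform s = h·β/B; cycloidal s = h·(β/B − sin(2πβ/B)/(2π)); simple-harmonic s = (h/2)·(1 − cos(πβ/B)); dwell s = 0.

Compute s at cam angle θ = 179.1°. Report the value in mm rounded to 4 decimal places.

seg 1 [0°–151°] cycloidal, h=23: full span → s += 23 → s = 23.0000
seg 2 [151°–177°] dwell: s stays 23.0000
seg 3 [177°–203.9°] uniform, h=13: θ=179.1° here. β=2.1, B=26.9. 13·2.1/26.9 = 1.0149 → s = 24.0149

24.0149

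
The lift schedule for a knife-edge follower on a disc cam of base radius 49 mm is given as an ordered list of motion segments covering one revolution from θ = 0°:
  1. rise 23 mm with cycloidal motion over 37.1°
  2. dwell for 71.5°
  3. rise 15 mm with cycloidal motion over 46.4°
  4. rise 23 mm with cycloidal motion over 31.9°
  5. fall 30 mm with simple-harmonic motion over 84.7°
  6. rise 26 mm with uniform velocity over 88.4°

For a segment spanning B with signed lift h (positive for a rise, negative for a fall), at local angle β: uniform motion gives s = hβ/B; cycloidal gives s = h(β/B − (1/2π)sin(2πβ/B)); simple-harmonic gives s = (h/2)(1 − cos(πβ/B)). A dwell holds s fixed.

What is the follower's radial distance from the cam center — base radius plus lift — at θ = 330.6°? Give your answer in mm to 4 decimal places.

seg 1 [0°–37.1°] cycloidal, h=23: full span → s += 23 → s = 23.0000
seg 2 [37.1°–108.6°] dwell: s stays 23.0000
seg 3 [108.6°–155°] cycloidal, h=15: full span → s += 15 → s = 38.0000
seg 4 [155°–186.9°] cycloidal, h=23: full span → s += 23 → s = 61.0000
seg 5 [186.9°–271.6°] simple-harmonic, h=-30: full span → s += -30 → s = 31.0000
seg 6 [271.6°–360°] uniform, h=26: θ=330.6° here. β=59, B=88.4. 26·59/88.4 = 17.3529 → s = 48.3529
radial distance = base radius + s = 49 + 48.3529 = 97.3529

97.3529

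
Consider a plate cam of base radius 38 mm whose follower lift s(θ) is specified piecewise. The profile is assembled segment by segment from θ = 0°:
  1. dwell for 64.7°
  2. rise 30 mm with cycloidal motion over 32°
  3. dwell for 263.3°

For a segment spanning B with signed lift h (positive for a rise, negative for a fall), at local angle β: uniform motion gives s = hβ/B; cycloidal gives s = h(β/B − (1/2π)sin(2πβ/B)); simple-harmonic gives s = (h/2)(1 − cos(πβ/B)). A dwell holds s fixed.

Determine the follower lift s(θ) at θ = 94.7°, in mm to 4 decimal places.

seg 1 [0°–64.7°] dwell: s stays 0.0000
seg 2 [64.7°–96.7°] cycloidal, h=30: θ=94.7° here. β=30, B=32. 30·(0.9375 − sin(2π·0.9375)/(2π)) = 29.9522 → s = 29.9522

29.9522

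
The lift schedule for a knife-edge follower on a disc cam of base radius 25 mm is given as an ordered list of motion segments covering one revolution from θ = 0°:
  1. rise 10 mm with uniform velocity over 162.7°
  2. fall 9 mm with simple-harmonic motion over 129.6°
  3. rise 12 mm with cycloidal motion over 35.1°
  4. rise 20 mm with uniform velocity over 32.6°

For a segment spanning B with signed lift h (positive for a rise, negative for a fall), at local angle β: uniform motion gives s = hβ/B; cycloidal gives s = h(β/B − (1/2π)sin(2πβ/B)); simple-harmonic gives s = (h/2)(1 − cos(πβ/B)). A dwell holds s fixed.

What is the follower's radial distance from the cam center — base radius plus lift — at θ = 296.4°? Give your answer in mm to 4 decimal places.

seg 1 [0°–162.7°] uniform, h=10: full span → s += 10 → s = 10.0000
seg 2 [162.7°–292.3°] simple-harmonic, h=-9: full span → s += -9 → s = 1.0000
seg 3 [292.3°–327.4°] cycloidal, h=12: θ=296.4° here. β=4.1, B=35.1. 12·(0.1168 − sin(2π·0.1168)/(2π)) = 0.1225 → s = 1.1225
radial distance = base radius + s = 25 + 1.1225 = 26.1225

26.1225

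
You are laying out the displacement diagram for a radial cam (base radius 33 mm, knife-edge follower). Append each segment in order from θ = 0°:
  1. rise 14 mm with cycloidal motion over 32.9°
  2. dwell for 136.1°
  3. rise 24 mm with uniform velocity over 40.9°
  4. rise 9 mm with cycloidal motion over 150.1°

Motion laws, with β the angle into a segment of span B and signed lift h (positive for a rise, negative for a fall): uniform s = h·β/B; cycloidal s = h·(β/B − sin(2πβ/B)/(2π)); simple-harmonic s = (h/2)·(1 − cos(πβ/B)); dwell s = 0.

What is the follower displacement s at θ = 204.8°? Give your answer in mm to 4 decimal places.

seg 1 [0°–32.9°] cycloidal, h=14: full span → s += 14 → s = 14.0000
seg 2 [32.9°–169°] dwell: s stays 14.0000
seg 3 [169°–209.9°] uniform, h=24: θ=204.8° here. β=35.8, B=40.9. 24·35.8/40.9 = 21.0073 → s = 35.0073

35.0073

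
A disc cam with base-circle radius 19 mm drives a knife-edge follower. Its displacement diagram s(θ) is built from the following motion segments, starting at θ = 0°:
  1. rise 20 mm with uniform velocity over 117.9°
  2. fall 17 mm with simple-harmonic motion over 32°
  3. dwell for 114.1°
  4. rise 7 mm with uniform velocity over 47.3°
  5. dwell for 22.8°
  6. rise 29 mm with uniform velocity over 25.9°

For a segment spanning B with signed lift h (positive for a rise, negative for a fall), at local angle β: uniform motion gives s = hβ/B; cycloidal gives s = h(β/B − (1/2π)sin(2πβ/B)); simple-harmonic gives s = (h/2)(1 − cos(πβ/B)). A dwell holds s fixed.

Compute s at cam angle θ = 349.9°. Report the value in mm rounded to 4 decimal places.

seg 1 [0°–117.9°] uniform, h=20: full span → s += 20 → s = 20.0000
seg 2 [117.9°–149.9°] simple-harmonic, h=-17: full span → s += -17 → s = 3.0000
seg 3 [149.9°–264°] dwell: s stays 3.0000
seg 4 [264°–311.3°] uniform, h=7: full span → s += 7 → s = 10.0000
seg 5 [311.3°–334.1°] dwell: s stays 10.0000
seg 6 [334.1°–360°] uniform, h=29: θ=349.9° here. β=15.8, B=25.9. 29·15.8/25.9 = 17.6911 → s = 27.6911

27.6911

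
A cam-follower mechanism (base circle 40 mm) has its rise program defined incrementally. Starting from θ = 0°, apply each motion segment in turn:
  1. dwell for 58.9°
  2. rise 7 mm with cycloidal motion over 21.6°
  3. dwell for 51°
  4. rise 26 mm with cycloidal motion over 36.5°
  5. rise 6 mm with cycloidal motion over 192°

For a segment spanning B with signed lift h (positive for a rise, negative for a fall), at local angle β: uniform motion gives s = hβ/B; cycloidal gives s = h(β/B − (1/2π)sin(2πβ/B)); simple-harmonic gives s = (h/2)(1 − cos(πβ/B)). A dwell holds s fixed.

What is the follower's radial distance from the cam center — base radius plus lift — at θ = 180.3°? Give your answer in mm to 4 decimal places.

seg 1 [0°–58.9°] dwell: s stays 0.0000
seg 2 [58.9°–80.5°] cycloidal, h=7: full span → s += 7 → s = 7.0000
seg 3 [80.5°–131.5°] dwell: s stays 7.0000
seg 4 [131.5°–168°] cycloidal, h=26: full span → s += 26 → s = 33.0000
seg 5 [168°–360°] cycloidal, h=6: θ=180.3° here. β=12.3, B=192. 6·(0.0641 − sin(2π·0.0641)/(2π)) = 0.0103 → s = 33.0103
radial distance = base radius + s = 40 + 33.0103 = 73.0103

73.0103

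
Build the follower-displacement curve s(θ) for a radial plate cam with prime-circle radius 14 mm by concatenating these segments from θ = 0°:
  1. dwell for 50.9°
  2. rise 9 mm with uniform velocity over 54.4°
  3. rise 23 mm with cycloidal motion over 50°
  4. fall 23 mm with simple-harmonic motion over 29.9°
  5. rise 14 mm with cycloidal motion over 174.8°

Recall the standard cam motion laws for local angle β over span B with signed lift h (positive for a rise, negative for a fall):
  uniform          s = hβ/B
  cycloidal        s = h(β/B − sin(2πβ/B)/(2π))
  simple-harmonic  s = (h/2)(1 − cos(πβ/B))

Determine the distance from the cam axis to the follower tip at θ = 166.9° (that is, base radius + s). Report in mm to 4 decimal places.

seg 1 [0°–50.9°] dwell: s stays 0.0000
seg 2 [50.9°–105.3°] uniform, h=9: full span → s += 9 → s = 9.0000
seg 3 [105.3°–155.3°] cycloidal, h=23: full span → s += 23 → s = 32.0000
seg 4 [155.3°–185.2°] simple-harmonic, h=-23: θ=166.9° here. β=11.6, B=29.9. -23/2·(1 − cos(π·0.3880)) = -7.5352 → s = 24.4648
radial distance = base radius + s = 14 + 24.4648 = 38.4648

38.4648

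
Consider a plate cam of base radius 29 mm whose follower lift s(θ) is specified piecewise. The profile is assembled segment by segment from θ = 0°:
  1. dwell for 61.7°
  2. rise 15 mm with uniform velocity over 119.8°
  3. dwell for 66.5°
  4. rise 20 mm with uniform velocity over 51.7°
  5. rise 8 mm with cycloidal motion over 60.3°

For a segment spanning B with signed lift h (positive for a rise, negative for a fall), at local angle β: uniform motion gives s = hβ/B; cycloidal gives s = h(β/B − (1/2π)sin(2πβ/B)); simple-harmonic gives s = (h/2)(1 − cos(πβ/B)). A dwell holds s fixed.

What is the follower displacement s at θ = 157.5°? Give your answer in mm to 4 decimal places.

seg 1 [0°–61.7°] dwell: s stays 0.0000
seg 2 [61.7°–181.5°] uniform, h=15: θ=157.5° here. β=95.8, B=119.8. 15·95.8/119.8 = 11.9950 → s = 11.9950

11.9950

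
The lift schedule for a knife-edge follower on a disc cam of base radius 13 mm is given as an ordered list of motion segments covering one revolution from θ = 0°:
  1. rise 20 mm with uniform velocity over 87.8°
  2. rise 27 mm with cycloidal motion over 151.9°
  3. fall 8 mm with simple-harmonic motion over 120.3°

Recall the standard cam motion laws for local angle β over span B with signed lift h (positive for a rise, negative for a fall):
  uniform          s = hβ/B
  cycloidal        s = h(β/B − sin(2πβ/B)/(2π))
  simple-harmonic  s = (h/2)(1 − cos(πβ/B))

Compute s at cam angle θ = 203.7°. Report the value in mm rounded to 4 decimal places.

seg 1 [0°–87.8°] uniform, h=20: full span → s += 20 → s = 20.0000
seg 2 [87.8°–239.7°] cycloidal, h=27: θ=203.7° here. β=115.9, B=151.9. 27·(0.7630 − sin(2π·0.7630)/(2π)) = 24.8839 → s = 44.8839

44.8839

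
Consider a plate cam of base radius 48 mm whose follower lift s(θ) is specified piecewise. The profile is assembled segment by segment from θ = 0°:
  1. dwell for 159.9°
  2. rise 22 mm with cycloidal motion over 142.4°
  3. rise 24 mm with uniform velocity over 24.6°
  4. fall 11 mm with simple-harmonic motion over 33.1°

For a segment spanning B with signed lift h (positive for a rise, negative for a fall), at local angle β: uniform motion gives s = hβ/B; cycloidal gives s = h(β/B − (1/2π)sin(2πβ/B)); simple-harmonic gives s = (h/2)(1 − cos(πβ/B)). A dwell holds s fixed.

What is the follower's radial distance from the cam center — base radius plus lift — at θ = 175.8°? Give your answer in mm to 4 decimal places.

seg 1 [0°–159.9°] dwell: s stays 0.0000
seg 2 [159.9°–302.3°] cycloidal, h=22: θ=175.8° here. β=15.9, B=142.4. 22·(0.1117 − sin(2π·0.1117)/(2π)) = 0.1966 → s = 0.1966
radial distance = base radius + s = 48 + 0.1966 = 48.1966

48.1966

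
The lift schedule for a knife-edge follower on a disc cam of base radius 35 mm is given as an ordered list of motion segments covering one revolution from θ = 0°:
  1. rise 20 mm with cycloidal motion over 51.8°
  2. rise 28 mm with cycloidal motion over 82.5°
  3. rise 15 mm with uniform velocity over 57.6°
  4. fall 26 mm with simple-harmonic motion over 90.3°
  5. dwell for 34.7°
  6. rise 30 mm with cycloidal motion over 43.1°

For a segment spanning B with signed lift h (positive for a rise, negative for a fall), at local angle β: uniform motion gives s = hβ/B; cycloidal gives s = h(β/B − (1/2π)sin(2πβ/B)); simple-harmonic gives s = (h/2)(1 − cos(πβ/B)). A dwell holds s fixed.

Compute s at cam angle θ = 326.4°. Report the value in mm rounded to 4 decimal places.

seg 1 [0°–51.8°] cycloidal, h=20: full span → s += 20 → s = 20.0000
seg 2 [51.8°–134.3°] cycloidal, h=28: full span → s += 28 → s = 48.0000
seg 3 [134.3°–191.9°] uniform, h=15: full span → s += 15 → s = 63.0000
seg 4 [191.9°–282.2°] simple-harmonic, h=-26: full span → s += -26 → s = 37.0000
seg 5 [282.2°–316.9°] dwell: s stays 37.0000
seg 6 [316.9°–360°] cycloidal, h=30: θ=326.4° here. β=9.5, B=43.1. 30·(0.2204 − sin(2π·0.2204)/(2π)) = 1.9201 → s = 38.9201

38.9201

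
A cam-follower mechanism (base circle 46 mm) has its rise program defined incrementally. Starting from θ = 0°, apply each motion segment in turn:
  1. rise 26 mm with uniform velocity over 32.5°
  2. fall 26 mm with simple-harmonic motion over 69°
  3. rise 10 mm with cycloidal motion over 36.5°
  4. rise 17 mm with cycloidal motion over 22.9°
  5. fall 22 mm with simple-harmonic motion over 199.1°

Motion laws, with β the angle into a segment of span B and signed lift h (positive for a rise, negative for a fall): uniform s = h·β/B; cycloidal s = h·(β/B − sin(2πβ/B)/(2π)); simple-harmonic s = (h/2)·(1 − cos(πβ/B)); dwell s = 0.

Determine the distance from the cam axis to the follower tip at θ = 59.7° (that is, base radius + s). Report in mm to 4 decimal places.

seg 1 [0°–32.5°] uniform, h=26: full span → s += 26 → s = 26.0000
seg 2 [32.5°–101.5°] simple-harmonic, h=-26: θ=59.7° here. β=27.2, B=69. -26/2·(1 − cos(π·0.3942)) = -8.7583 → s = 17.2417
radial distance = base radius + s = 46 + 17.2417 = 63.2417

63.2417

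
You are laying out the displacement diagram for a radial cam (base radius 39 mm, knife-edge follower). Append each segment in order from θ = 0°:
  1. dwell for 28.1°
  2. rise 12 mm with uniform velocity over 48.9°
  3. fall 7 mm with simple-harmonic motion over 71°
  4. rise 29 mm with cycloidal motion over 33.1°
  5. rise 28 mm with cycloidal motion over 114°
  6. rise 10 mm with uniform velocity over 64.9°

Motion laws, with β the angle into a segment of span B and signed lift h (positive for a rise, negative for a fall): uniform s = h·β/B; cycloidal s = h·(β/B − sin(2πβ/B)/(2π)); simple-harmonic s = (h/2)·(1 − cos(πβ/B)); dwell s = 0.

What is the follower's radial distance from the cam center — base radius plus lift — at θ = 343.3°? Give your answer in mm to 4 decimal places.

seg 1 [0°–28.1°] dwell: s stays 0.0000
seg 2 [28.1°–77°] uniform, h=12: full span → s += 12 → s = 12.0000
seg 3 [77°–148°] simple-harmonic, h=-7: full span → s += -7 → s = 5.0000
seg 4 [148°–181.1°] cycloidal, h=29: full span → s += 29 → s = 34.0000
seg 5 [181.1°–295.1°] cycloidal, h=28: full span → s += 28 → s = 62.0000
seg 6 [295.1°–360°] uniform, h=10: θ=343.3° here. β=48.2, B=64.9. 10·48.2/64.9 = 7.4268 → s = 69.4268
radial distance = base radius + s = 39 + 69.4268 = 108.4268

108.4268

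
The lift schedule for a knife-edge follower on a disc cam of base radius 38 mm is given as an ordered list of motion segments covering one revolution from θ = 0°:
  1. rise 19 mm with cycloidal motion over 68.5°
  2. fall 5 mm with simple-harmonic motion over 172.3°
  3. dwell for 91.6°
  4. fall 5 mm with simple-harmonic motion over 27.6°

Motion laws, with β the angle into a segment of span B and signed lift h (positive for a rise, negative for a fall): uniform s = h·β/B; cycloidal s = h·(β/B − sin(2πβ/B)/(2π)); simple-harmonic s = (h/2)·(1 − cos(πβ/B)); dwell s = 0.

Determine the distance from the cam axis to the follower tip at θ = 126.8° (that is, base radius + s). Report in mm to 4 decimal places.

seg 1 [0°–68.5°] cycloidal, h=19: full span → s += 19 → s = 19.0000
seg 2 [68.5°–240.8°] simple-harmonic, h=-5: θ=126.8° here. β=58.3, B=172.3. -5/2·(1 − cos(π·0.3384)) = -1.2844 → s = 17.7156
radial distance = base radius + s = 38 + 17.7156 = 55.7156

55.7156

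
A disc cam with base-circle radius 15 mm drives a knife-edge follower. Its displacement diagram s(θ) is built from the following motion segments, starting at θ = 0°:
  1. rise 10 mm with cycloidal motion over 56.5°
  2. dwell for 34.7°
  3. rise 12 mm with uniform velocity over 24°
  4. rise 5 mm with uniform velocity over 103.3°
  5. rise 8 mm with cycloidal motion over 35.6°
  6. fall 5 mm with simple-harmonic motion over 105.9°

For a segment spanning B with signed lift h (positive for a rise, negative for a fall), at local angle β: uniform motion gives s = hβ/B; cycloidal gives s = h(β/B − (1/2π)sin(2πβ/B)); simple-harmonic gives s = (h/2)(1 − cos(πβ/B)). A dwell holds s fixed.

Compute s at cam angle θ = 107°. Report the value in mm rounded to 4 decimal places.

seg 1 [0°–56.5°] cycloidal, h=10: full span → s += 10 → s = 10.0000
seg 2 [56.5°–91.2°] dwell: s stays 10.0000
seg 3 [91.2°–115.2°] uniform, h=12: θ=107° here. β=15.8, B=24. 12·15.8/24 = 7.9000 → s = 17.9000

17.9000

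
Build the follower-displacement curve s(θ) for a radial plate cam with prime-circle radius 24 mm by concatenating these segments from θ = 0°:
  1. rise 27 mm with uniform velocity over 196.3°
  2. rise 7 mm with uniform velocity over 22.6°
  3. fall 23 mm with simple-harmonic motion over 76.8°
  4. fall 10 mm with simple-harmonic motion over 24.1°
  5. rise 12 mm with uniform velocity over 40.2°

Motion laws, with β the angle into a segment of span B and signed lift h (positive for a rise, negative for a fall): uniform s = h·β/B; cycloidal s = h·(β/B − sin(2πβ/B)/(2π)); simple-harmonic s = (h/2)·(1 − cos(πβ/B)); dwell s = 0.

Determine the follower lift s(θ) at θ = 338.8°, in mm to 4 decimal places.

seg 1 [0°–196.3°] uniform, h=27: full span → s += 27 → s = 27.0000
seg 2 [196.3°–218.9°] uniform, h=7: full span → s += 7 → s = 34.0000
seg 3 [218.9°–295.7°] simple-harmonic, h=-23: full span → s += -23 → s = 11.0000
seg 4 [295.7°–319.8°] simple-harmonic, h=-10: full span → s += -10 → s = 1.0000
seg 5 [319.8°–360°] uniform, h=12: θ=338.8° here. β=19, B=40.2. 12·19/40.2 = 5.6716 → s = 6.6716

6.6716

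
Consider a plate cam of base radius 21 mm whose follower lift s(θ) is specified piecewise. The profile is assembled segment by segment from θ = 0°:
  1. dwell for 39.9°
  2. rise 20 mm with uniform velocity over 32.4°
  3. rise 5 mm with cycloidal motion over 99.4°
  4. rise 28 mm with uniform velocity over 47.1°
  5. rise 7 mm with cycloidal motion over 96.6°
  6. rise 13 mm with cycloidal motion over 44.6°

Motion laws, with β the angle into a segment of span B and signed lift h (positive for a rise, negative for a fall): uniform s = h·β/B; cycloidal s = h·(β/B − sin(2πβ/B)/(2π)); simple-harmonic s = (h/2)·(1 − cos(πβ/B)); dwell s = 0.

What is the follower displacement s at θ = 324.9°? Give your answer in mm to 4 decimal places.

seg 1 [0°–39.9°] dwell: s stays 0.0000
seg 2 [39.9°–72.3°] uniform, h=20: full span → s += 20 → s = 20.0000
seg 3 [72.3°–171.7°] cycloidal, h=5: full span → s += 5 → s = 25.0000
seg 4 [171.7°–218.8°] uniform, h=28: full span → s += 28 → s = 53.0000
seg 5 [218.8°–315.4°] cycloidal, h=7: full span → s += 7 → s = 60.0000
seg 6 [315.4°–360°] cycloidal, h=13: θ=324.9° here. β=9.5, B=44.6. 13·(0.2130 − sin(2π·0.2130)/(2π)) = 0.7557 → s = 60.7557

60.7557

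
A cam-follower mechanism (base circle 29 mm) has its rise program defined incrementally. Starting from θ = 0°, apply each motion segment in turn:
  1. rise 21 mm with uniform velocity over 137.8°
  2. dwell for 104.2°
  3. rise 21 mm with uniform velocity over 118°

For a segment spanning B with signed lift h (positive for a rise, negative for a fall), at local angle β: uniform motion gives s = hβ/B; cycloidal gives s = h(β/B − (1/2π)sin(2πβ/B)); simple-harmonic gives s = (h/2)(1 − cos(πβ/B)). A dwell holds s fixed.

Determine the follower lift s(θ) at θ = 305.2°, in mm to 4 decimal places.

seg 1 [0°–137.8°] uniform, h=21: full span → s += 21 → s = 21.0000
seg 2 [137.8°–242°] dwell: s stays 21.0000
seg 3 [242°–360°] uniform, h=21: θ=305.2° here. β=63.2, B=118. 21·63.2/118 = 11.2475 → s = 32.2475

32.2475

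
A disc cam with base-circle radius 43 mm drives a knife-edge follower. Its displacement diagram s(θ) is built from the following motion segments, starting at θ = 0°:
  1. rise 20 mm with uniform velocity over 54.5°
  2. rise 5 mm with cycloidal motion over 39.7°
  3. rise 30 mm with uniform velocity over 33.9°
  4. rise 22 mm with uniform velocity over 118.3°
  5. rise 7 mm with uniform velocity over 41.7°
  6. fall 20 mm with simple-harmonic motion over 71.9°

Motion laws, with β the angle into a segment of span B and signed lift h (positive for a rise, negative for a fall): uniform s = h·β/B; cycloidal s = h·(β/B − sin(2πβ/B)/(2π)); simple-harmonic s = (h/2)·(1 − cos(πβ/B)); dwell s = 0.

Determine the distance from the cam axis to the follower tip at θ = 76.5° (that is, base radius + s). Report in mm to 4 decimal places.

seg 1 [0°–54.5°] uniform, h=20: full span → s += 20 → s = 20.0000
seg 2 [54.5°–94.2°] cycloidal, h=5: θ=76.5° here. β=22, B=39.7. 5·(0.5542 − sin(2π·0.5542)/(2π)) = 3.0364 → s = 23.0364
radial distance = base radius + s = 43 + 23.0364 = 66.0364

66.0364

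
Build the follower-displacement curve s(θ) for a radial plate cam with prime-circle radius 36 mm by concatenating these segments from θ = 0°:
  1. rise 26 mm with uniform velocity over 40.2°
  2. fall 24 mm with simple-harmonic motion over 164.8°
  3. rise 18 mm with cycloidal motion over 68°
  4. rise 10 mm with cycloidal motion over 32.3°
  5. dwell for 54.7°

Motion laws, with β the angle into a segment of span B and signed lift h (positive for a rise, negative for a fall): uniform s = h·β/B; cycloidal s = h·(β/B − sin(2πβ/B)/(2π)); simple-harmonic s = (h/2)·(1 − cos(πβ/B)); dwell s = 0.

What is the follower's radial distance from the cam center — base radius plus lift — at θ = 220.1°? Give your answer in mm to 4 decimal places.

seg 1 [0°–40.2°] uniform, h=26: full span → s += 26 → s = 26.0000
seg 2 [40.2°–205°] simple-harmonic, h=-24: full span → s += -24 → s = 2.0000
seg 3 [205°–273°] cycloidal, h=18: θ=220.1° here. β=15.1, B=68. 18·(0.2221 − sin(2π·0.2221)/(2π)) = 1.1763 → s = 3.1763
radial distance = base radius + s = 36 + 3.1763 = 39.1763

39.1763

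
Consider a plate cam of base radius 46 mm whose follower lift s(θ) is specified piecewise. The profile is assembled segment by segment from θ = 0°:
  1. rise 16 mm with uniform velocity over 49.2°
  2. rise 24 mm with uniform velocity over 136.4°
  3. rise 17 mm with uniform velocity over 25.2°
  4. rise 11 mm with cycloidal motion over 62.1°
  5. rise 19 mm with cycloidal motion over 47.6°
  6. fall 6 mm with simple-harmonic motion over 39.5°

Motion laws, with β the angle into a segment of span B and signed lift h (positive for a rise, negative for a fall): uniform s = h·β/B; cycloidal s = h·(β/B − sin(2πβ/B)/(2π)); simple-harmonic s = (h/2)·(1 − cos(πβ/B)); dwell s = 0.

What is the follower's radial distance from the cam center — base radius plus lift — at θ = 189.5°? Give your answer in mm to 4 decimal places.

seg 1 [0°–49.2°] uniform, h=16: full span → s += 16 → s = 16.0000
seg 2 [49.2°–185.6°] uniform, h=24: full span → s += 24 → s = 40.0000
seg 3 [185.6°–210.8°] uniform, h=17: θ=189.5° here. β=3.9, B=25.2. 17·3.9/25.2 = 2.6310 → s = 42.6310
radial distance = base radius + s = 46 + 42.6310 = 88.6310

88.6310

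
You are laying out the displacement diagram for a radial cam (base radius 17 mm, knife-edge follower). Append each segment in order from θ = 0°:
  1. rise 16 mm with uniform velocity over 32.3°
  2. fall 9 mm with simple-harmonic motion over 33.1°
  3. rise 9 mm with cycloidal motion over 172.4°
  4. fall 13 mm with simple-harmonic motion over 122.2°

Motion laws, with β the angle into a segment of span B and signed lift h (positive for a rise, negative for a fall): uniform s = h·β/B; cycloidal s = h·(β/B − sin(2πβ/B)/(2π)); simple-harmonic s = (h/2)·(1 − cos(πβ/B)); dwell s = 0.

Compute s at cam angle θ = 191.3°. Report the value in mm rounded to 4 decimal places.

seg 1 [0°–32.3°] uniform, h=16: full span → s += 16 → s = 16.0000
seg 2 [32.3°–65.4°] simple-harmonic, h=-9: full span → s += -9 → s = 7.0000
seg 3 [65.4°–237.8°] cycloidal, h=9: θ=191.3° here. β=125.9, B=172.4. 9·(0.7303 − sin(2π·0.7303)/(2π)) = 7.9939 → s = 14.9939

14.9939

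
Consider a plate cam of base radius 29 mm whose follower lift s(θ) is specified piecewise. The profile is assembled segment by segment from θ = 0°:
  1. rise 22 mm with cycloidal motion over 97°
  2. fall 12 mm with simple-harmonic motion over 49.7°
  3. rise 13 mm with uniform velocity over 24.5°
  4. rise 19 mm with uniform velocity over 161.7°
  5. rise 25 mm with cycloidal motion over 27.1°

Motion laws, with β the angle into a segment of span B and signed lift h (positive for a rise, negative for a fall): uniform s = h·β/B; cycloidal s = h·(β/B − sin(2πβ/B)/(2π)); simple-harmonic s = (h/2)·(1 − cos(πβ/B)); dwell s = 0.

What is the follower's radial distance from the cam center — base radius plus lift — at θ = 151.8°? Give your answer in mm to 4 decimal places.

seg 1 [0°–97°] cycloidal, h=22: full span → s += 22 → s = 22.0000
seg 2 [97°–146.7°] simple-harmonic, h=-12: full span → s += -12 → s = 10.0000
seg 3 [146.7°–171.2°] uniform, h=13: θ=151.8° here. β=5.1, B=24.5. 13·5.1/24.5 = 2.7061 → s = 12.7061
radial distance = base radius + s = 29 + 12.7061 = 41.7061

41.7061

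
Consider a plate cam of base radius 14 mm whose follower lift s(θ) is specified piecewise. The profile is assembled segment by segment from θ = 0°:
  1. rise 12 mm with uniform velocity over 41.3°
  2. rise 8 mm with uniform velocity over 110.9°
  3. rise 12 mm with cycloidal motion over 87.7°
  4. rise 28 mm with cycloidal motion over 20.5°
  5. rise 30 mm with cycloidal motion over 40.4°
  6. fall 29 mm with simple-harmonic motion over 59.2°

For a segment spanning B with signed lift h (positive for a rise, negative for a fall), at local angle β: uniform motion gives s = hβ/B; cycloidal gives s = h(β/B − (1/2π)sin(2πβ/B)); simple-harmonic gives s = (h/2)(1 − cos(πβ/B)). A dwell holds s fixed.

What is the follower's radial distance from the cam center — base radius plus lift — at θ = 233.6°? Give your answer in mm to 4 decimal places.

seg 1 [0°–41.3°] uniform, h=12: full span → s += 12 → s = 12.0000
seg 2 [41.3°–152.2°] uniform, h=8: full span → s += 8 → s = 20.0000
seg 3 [152.2°–239.9°] cycloidal, h=12: θ=233.6° here. β=81.4, B=87.7. 12·(0.9282 − sin(2π·0.9282)/(2π)) = 11.9710 → s = 31.9710
radial distance = base radius + s = 14 + 31.9710 = 45.9710

45.9710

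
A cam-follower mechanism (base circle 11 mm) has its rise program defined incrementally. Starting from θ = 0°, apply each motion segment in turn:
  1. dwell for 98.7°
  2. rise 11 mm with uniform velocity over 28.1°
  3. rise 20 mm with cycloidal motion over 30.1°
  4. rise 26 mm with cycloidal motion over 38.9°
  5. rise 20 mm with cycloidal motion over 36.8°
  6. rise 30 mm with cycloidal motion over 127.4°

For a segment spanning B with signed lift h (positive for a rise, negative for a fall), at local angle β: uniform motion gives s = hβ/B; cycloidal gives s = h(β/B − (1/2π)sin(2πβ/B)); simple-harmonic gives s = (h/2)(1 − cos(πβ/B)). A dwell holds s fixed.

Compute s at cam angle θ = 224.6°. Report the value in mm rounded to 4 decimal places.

seg 1 [0°–98.7°] dwell: s stays 0.0000
seg 2 [98.7°–126.8°] uniform, h=11: full span → s += 11 → s = 11.0000
seg 3 [126.8°–156.9°] cycloidal, h=20: full span → s += 20 → s = 31.0000
seg 4 [156.9°–195.8°] cycloidal, h=26: full span → s += 26 → s = 57.0000
seg 5 [195.8°–232.6°] cycloidal, h=20: θ=224.6° here. β=28.8, B=36.8. 20·(0.7826 − sin(2π·0.7826)/(2π)) = 18.7687 → s = 75.7687

75.7687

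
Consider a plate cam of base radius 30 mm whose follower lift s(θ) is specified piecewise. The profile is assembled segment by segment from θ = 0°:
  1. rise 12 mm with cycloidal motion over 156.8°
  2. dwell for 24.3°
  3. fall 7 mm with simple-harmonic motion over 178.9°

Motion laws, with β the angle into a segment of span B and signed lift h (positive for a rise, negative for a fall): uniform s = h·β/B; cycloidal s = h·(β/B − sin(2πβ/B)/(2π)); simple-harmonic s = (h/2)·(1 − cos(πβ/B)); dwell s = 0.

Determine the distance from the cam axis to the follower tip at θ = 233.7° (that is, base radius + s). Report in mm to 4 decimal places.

seg 1 [0°–156.8°] cycloidal, h=12: full span → s += 12 → s = 12.0000
seg 2 [156.8°–181.1°] dwell: s stays 12.0000
seg 3 [181.1°–360°] simple-harmonic, h=-7: θ=233.7° here. β=52.6, B=178.9. -7/2·(1 − cos(π·0.2940)) = -1.3899 → s = 10.6101
radial distance = base radius + s = 30 + 10.6101 = 40.6101

40.6101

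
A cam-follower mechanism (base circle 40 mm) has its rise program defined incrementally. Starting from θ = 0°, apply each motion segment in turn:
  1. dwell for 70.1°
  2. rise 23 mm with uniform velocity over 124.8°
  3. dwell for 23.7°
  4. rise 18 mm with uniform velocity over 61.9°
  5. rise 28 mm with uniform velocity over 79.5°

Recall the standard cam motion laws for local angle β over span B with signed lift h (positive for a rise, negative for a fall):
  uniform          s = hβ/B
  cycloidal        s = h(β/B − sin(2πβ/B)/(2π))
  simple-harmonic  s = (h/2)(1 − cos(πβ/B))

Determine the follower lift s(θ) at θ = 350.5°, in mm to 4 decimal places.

seg 1 [0°–70.1°] dwell: s stays 0.0000
seg 2 [70.1°–194.9°] uniform, h=23: full span → s += 23 → s = 23.0000
seg 3 [194.9°–218.6°] dwell: s stays 23.0000
seg 4 [218.6°–280.5°] uniform, h=18: full span → s += 18 → s = 41.0000
seg 5 [280.5°–360°] uniform, h=28: θ=350.5° here. β=70, B=79.5. 28·70/79.5 = 24.6541 → s = 65.6541

65.6541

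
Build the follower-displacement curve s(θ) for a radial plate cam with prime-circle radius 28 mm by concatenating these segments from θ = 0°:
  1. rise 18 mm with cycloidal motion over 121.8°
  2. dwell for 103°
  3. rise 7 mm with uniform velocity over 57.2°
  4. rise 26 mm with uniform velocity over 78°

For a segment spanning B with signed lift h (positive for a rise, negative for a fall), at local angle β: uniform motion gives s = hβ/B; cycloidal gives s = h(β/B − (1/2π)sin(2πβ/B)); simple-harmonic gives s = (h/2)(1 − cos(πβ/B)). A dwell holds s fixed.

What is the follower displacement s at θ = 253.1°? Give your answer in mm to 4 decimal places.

seg 1 [0°–121.8°] cycloidal, h=18: full span → s += 18 → s = 18.0000
seg 2 [121.8°–224.8°] dwell: s stays 18.0000
seg 3 [224.8°–282°] uniform, h=7: θ=253.1° here. β=28.3, B=57.2. 7·28.3/57.2 = 3.4633 → s = 21.4633

21.4633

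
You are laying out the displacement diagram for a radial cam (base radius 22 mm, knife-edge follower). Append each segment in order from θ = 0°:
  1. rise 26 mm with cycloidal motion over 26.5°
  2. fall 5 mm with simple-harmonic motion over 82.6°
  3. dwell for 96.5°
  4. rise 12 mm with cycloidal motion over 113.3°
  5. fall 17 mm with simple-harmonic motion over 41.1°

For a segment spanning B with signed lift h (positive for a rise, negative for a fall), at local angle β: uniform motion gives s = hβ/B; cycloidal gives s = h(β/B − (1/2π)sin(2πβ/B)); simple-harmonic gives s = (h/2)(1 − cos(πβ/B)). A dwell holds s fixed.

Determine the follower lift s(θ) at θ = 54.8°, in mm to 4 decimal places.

seg 1 [0°–26.5°] cycloidal, h=26: full span → s += 26 → s = 26.0000
seg 2 [26.5°–109.1°] simple-harmonic, h=-5: θ=54.8° here. β=28.3, B=82.6. -5/2·(1 − cos(π·0.3426)) = -1.3137 → s = 24.6863

24.6863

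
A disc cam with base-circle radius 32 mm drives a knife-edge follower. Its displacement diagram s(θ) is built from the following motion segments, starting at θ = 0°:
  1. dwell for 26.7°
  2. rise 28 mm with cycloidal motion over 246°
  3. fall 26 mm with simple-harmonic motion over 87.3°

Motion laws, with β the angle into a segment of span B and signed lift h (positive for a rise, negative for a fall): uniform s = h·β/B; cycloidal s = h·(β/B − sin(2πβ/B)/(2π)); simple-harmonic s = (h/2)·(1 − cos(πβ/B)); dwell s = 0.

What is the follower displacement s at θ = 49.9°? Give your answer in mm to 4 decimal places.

seg 1 [0°–26.7°] dwell: s stays 0.0000
seg 2 [26.7°–272.7°] cycloidal, h=28: θ=49.9° here. β=23.2, B=246. 28·(0.0943 − sin(2π·0.0943)/(2π)) = 0.1518 → s = 0.1518

0.1518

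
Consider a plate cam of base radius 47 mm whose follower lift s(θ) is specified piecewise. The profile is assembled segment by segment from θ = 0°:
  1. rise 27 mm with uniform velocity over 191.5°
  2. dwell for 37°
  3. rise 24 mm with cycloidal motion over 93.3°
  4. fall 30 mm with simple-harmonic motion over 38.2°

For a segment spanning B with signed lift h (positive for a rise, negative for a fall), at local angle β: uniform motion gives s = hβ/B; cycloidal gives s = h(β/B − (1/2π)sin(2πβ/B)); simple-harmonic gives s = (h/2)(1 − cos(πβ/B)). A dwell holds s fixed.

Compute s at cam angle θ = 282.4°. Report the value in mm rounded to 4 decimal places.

seg 1 [0°–191.5°] uniform, h=27: full span → s += 27 → s = 27.0000
seg 2 [191.5°–228.5°] dwell: s stays 27.0000
seg 3 [228.5°–321.8°] cycloidal, h=24: θ=282.4° here. β=53.9, B=93.3. 24·(0.5777 − sin(2π·0.5777)/(2π)) = 15.6567 → s = 42.6567

42.6567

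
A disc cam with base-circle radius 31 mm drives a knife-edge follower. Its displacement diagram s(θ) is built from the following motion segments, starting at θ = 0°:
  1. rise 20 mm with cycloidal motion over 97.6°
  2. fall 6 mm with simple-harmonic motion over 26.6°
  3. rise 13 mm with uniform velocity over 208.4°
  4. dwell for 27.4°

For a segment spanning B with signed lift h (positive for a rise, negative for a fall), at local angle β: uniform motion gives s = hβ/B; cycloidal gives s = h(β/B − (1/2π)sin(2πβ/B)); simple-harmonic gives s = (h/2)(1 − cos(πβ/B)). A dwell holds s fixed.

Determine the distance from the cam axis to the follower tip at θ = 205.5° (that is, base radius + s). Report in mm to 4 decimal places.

seg 1 [0°–97.6°] cycloidal, h=20: full span → s += 20 → s = 20.0000
seg 2 [97.6°–124.2°] simple-harmonic, h=-6: full span → s += -6 → s = 14.0000
seg 3 [124.2°–332.6°] uniform, h=13: θ=205.5° here. β=81.3, B=208.4. 13·81.3/208.4 = 5.0715 → s = 19.0715
radial distance = base radius + s = 31 + 19.0715 = 50.0715

50.0715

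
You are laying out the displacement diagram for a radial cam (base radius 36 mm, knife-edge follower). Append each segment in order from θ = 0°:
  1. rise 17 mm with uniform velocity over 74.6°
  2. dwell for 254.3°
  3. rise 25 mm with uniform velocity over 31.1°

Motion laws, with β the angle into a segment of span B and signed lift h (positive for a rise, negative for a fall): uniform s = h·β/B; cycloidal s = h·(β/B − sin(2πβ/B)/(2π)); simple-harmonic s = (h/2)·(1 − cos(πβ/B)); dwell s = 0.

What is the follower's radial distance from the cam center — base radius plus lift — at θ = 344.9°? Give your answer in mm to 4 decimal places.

seg 1 [0°–74.6°] uniform, h=17: full span → s += 17 → s = 17.0000
seg 2 [74.6°–328.9°] dwell: s stays 17.0000
seg 3 [328.9°–360°] uniform, h=25: θ=344.9° here. β=16, B=31.1. 25·16/31.1 = 12.8617 → s = 29.8617
radial distance = base radius + s = 36 + 29.8617 = 65.8617

65.8617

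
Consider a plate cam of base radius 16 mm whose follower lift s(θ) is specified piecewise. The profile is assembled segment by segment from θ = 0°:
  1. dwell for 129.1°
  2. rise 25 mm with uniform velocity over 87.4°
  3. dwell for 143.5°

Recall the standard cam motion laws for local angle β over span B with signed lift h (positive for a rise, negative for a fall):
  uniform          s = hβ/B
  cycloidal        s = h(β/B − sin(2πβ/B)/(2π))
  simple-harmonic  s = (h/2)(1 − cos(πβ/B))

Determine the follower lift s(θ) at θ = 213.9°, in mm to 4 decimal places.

seg 1 [0°–129.1°] dwell: s stays 0.0000
seg 2 [129.1°–216.5°] uniform, h=25: θ=213.9° here. β=84.8, B=87.4. 25·84.8/87.4 = 24.2563 → s = 24.2563

24.2563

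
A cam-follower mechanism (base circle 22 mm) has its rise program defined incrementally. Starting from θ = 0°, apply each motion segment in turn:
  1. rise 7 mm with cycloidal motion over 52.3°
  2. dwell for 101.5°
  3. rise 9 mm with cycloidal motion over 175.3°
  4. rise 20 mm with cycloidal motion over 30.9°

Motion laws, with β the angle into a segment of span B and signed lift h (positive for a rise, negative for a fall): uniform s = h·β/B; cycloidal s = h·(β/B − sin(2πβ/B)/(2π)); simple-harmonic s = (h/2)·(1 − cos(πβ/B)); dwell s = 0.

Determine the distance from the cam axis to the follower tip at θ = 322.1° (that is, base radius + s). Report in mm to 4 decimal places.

seg 1 [0°–52.3°] cycloidal, h=7: full span → s += 7 → s = 7.0000
seg 2 [52.3°–153.8°] dwell: s stays 7.0000
seg 3 [153.8°–329.1°] cycloidal, h=9: θ=322.1° here. β=168.3, B=175.3. 9·(0.9601 − sin(2π·0.9601)/(2π)) = 8.9962 → s = 15.9962
radial distance = base radius + s = 22 + 15.9962 = 37.9962

37.9962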